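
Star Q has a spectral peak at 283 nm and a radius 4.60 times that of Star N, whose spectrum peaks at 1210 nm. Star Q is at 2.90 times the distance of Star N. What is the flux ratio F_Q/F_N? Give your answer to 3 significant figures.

Wien's law: T_Q/T_N = λ_N/λ_Q = 1210/283 = 4.276.
L_Q/L_N = (R_Q/R_N)²(T_Q/T_N)⁴ = (4.60)²(4.276)⁴ = 7071.
F_Q/F_N = (L_Q/L_N)/(d_Q/d_N)² = 7071/(2.90)² = 840.8.

841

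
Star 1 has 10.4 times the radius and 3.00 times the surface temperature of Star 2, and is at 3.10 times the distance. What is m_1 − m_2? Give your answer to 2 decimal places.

L_1/L_2 = (10.4)²(3.00)⁴ = 8761.
F_1/F_2 = (L_1/L_2)/(d_1/d_2)² = 8761/9.610 = 911.7.
m_1 − m_2 = −2.5 log₁₀(911.7) = -7.40.

-7.40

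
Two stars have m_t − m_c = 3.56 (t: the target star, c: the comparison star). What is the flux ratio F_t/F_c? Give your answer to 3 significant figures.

F_t/F_c = 10^(−(m_t − m_c)/2.5) = 10^(-3.56/2.5) = 10^-1.424 = 0.03767.

0.0377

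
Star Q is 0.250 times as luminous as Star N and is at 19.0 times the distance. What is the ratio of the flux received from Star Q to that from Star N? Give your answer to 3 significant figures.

6.93×10^-4

F = L/(4πd²), so F_Q/F_N = (L_Q/L_N) / (d_Q/d_N)²
= 0.250 / (19.0)² = 0.250 / 361.0 = 6.925×10^-4.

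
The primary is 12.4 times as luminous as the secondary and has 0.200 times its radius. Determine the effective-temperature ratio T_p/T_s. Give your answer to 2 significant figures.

4.2

L ∝ R²T⁴ gives T ∝ (L/R²)^(1/4), so
T_p/T_s = (12.4 / 0.200²)^(1/4) = (310.0)^(1/4) = 4.196.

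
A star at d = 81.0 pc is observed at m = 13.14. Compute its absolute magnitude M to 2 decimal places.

M = m − 5 log₁₀(d/10 pc) = 13.14 − 5 log₁₀(81.0/10)
  = 13.14 − 5 × 0.908 = 13.14 − 4.54 = 8.60.

8.60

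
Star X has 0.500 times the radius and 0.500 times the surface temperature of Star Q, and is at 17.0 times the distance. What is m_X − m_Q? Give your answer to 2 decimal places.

10.67

L_X/L_Q = (0.500)²(0.500)⁴ = 0.01562.
F_X/F_Q = (L_X/L_Q)/(d_X/d_Q)² = 0.01562/289.0 = 5.407×10^-5.
m_X − m_Q = −2.5 log₁₀(5.407×10^-5) = 10.67.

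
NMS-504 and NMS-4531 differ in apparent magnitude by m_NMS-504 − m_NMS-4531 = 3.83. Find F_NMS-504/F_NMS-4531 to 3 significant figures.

F_NMS-504/F_NMS-4531 = 10^(−(m_NMS-504 − m_NMS-4531)/2.5) = 10^(-3.83/2.5) = 10^-1.532 = 0.02938.

0.0294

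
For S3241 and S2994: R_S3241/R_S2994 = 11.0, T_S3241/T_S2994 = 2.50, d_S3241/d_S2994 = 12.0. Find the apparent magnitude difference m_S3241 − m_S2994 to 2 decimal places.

L_S3241/L_S2994 = (11.0)²(2.50)⁴ = 4727.
F_S3241/F_S2994 = (L_S3241/L_S2994)/(d_S3241/d_S2994)² = 4727/144.0 = 32.82.
m_S3241 − m_S2994 = −2.5 log₁₀(32.82) = -3.79.

-3.79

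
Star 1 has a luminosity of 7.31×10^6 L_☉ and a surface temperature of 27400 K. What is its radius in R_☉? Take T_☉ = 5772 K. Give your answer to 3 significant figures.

R/R_☉ = √(L/L_☉) / (T/T_☉)² = √(7.31×10^6) / (4.747)²
       = 2704 / 22.53 = 120.0.

120 R_☉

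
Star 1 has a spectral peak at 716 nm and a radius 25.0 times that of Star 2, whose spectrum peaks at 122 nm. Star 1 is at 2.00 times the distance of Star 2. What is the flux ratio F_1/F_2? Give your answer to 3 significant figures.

Wien's law: T_1/T_2 = λ_2/λ_1 = 122/716 = 0.1704.
L_1/L_2 = (R_1/R_2)²(T_1/T_2)⁴ = (25.0)²(0.1704)⁴ = 0.5268.
F_1/F_2 = (L_1/L_2)/(d_1/d_2)² = 0.5268/(2.00)² = 0.1317.

0.132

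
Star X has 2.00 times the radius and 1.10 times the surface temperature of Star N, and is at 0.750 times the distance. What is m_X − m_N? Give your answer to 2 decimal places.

-2.54

L_X/L_N = (2.00)²(1.10)⁴ = 5.856.
F_X/F_N = (L_X/L_N)/(d_X/d_N)² = 5.856/0.5625 = 10.41.
m_X − m_N = −2.5 log₁₀(10.41) = -2.54.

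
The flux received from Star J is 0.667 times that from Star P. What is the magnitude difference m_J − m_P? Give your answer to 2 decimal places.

0.44

m_J − m_P = −2.5 log₁₀(F_J/F_P) = −2.5 log₁₀(0.667) = −2.5 × (-0.176) = 0.440.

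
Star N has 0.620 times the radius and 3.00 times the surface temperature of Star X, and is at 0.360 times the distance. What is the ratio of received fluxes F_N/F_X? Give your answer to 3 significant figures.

L_N/L_X = (R_N/R_X)²(T_N/T_X)⁴ = (0.620)² × (3.00)⁴ = 31.14.
F_N/F_X = (L_N/L_X)/(d_N/d_X)² = 31.14 / (0.360)² = 240.3.

240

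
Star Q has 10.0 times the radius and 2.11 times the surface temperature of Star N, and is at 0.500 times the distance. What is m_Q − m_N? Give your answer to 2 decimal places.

-9.75

L_Q/L_N = (10.0)²(2.11)⁴ = 1982.
F_Q/F_N = (L_Q/L_N)/(d_Q/d_N)² = 1982/0.2500 = 7928.
m_Q − m_N = −2.5 log₁₀(7928) = -9.75.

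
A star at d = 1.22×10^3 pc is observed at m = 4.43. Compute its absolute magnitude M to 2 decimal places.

-6.00

M = m − 5 log₁₀(d/10 pc) = 4.43 − 5 log₁₀(1.22×10^3/10)
  = 4.43 − 5 × 2.086 = 4.43 − 10.43 = -6.00.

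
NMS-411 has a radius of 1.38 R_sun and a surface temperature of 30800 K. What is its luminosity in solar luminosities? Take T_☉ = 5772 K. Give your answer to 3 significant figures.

L/L_☉ = (R/R_☉)² (T/T_☉)⁴ = (1.38)² × (30800/5772)⁴
       = 1.904 × (5.336)⁴ = 1.904 × 810.8 = 1544.

1.54×10^3 solar luminosities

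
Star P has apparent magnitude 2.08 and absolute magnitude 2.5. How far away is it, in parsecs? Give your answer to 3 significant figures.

m − M = 5 log₁₀(d/10 pc)
2.08 − (2.5) = -0.42 = 5 log₁₀(d/10)
d = 10 × 10^(-0.42/5) = 10 × 10^-0.084 = 8.241 pc.

8.24 pc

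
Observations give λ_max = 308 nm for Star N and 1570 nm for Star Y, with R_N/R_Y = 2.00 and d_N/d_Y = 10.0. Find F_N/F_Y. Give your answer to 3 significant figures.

27.0

Wien's law: T_N/T_Y = λ_Y/λ_N = 1570/308 = 5.097.
L_N/L_Y = (R_N/R_Y)²(T_N/T_Y)⁴ = (2.00)²(5.097)⁴ = 2701.
F_N/F_Y = (L_N/L_Y)/(d_N/d_Y)² = 2701/(10.0)² = 27.01.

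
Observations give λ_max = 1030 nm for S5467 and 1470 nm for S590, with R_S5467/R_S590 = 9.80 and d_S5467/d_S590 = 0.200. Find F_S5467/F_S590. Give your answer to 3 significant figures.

9.96×10^3

Wien's law: T_S5467/T_S590 = λ_S590/λ_S5467 = 1470/1030 = 1.427.
L_S5467/L_S590 = (R_S5467/R_S590)²(T_S5467/T_S590)⁴ = (9.80)²(1.427)⁴ = 398.4.
F_S5467/F_S590 = (L_S5467/L_S590)/(d_S5467/d_S590)² = 398.4/(0.200)² = 9961.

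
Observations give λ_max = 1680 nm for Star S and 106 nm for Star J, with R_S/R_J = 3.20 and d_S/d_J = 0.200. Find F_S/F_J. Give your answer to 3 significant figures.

0.00406

Wien's law: T_S/T_J = λ_J/λ_S = 106/1680 = 0.06310.
L_S/L_J = (R_S/R_J)²(T_S/T_J)⁴ = (3.20)²(0.06310)⁴ = 1.623×10^-4.
F_S/F_J = (L_S/L_J)/(d_S/d_J)² = 1.623×10^-4/(0.200)² = 0.004057.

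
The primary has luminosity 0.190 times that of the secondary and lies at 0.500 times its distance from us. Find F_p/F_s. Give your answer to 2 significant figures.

F = L/(4πd²), so F_p/F_s = (L_p/L_s) / (d_p/d_s)²
= 0.190 / (0.500)² = 0.190 / 0.2500 = 0.7600.

0.76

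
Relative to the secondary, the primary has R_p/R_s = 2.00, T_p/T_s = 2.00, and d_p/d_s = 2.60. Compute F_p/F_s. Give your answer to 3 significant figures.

L_p/L_s = (R_p/R_s)²(T_p/T_s)⁴ = (2.00)² × (2.00)⁴ = 64.00.
F_p/F_s = (L_p/L_s)/(d_p/d_s)² = 64.00 / (2.60)² = 9.467.

9.47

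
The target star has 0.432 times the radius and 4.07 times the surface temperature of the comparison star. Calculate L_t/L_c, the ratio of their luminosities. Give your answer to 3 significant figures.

From the Stefan–Boltzmann law, L ∝ R²T⁴, so
L_t/L_c = (R_t/R_c)² (T_t/T_c)⁴ = (0.432)² × (4.07)⁴ = 0.1866 × 274.4 = 51.21.

51.2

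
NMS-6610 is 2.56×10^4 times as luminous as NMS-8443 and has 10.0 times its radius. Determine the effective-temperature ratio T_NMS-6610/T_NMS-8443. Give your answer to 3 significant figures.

L ∝ R²T⁴ gives T ∝ (L/R²)^(1/4), so
T_NMS-6610/T_NMS-8443 = (2.56×10^4 / 10.0²)^(1/4) = (256.0)^(1/4) = 4.000.

4.00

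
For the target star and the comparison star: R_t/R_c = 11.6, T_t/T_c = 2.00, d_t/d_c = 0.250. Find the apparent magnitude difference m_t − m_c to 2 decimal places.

L_t/L_c = (11.6)²(2.00)⁴ = 2153.
F_t/F_c = (L_t/L_c)/(d_t/d_c)² = 2153/0.06250 = 3.445×10^4.
m_t − m_c = −2.5 log₁₀(3.445×10^4) = -11.34.

-11.34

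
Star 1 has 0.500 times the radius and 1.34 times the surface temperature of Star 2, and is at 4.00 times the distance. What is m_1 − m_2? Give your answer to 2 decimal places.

3.24

L_1/L_2 = (0.500)²(1.34)⁴ = 0.8060.
F_1/F_2 = (L_1/L_2)/(d_1/d_2)² = 0.8060/16.00 = 0.05038.
m_1 − m_2 = −2.5 log₁₀(0.05038) = 3.24.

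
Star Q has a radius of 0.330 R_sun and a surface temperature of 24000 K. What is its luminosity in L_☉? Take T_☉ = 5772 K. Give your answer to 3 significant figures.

L/L_☉ = (R/R_☉)² (T/T_☉)⁴ = (0.330)² × (24000/5772)⁴
       = 0.1089 × (4.158)⁴ = 0.1089 × 298.9 = 32.55.

32.6 L_☉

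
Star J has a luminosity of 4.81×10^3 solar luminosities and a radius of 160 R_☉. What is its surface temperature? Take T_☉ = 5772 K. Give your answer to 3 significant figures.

3.80×10^3 K

T/T_☉ = (L/L_☉)^(1/4) / (R/R_☉)^(1/2)
T = 5772 × (4.81×10^3)^(1/4) / √(160) = 5772 × 8.328 / 12.65 = 3800 K.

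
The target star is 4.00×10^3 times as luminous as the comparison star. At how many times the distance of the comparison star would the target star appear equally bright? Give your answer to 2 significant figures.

63

Equal flux requires L_t/d_t² = L_c/d_c², so d_t/d_c = √(L_t/L_c)
= √(4.00×10^3) = 63.25.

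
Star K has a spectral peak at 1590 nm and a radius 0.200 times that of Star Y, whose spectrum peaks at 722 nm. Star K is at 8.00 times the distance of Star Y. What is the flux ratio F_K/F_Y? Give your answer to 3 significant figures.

2.66×10^-5

Wien's law: T_K/T_Y = λ_Y/λ_K = 722/1590 = 0.4541.
L_K/L_Y = (R_K/R_Y)²(T_K/T_Y)⁴ = (0.200)²(0.4541)⁴ = 0.001701.
F_K/F_Y = (L_K/L_Y)/(d_K/d_Y)² = 0.001701/(8.00)² = 2.657×10^-5.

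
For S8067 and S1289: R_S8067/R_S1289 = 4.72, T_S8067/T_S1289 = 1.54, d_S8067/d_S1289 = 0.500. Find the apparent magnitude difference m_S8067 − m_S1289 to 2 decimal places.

L_S8067/L_S1289 = (4.72)²(1.54)⁴ = 125.3.
F_S8067/F_S1289 = (L_S8067/L_S1289)/(d_S8067/d_S1289)² = 125.3/0.2500 = 501.2.
m_S8067 − m_S1289 = −2.5 log₁₀(501.2) = -6.75.

-6.75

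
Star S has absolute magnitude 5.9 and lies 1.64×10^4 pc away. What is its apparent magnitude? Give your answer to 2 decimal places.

m = M + 5 log₁₀(d/10 pc) = 5.9 + 5 log₁₀(1.64×10^4/10)
  = 5.9 + 5 × 3.215 = 5.9 + 16.07 = 21.97.

21.97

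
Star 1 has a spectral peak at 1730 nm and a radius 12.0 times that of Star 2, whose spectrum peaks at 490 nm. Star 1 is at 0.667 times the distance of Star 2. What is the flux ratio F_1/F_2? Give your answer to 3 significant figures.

Wien's law: T_1/T_2 = λ_2/λ_1 = 490/1730 = 0.2832.
L_1/L_2 = (R_1/R_2)²(T_1/T_2)⁴ = (12.0)²(0.2832)⁴ = 0.9267.
F_1/F_2 = (L_1/L_2)/(d_1/d_2)² = 0.9267/(0.667)² = 2.083.

2.08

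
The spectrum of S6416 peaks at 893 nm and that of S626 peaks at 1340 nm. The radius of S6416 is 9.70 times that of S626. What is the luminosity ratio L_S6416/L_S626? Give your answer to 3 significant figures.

477

Wien's law gives T ∝ 1/λ_max, so T_S6416/T_S626 = λ_S626/λ_S6416 = 1340/893 = 1.501.
Then L ∝ R²T⁴ gives L_S6416/L_S626 = (9.70)² × (1.501)⁴ = 94.09 × 5.070 = 477.0.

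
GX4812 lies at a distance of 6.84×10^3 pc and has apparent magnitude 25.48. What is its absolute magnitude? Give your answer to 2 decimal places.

M = m − 5 log₁₀(d/10 pc) = 25.48 − 5 log₁₀(6.84×10^3/10)
  = 25.48 − 5 × 2.835 = 25.48 − 14.18 = 11.30.

11.30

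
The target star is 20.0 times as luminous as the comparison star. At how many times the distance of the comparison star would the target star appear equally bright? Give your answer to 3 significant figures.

Equal flux requires L_t/d_t² = L_c/d_c², so d_t/d_c = √(L_t/L_c)
= √(20.0) = 4.472.

4.47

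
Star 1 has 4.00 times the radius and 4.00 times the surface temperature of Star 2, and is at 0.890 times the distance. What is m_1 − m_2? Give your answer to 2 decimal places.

L_1/L_2 = (4.00)²(4.00)⁴ = 4096.
F_1/F_2 = (L_1/L_2)/(d_1/d_2)² = 4096/0.7921 = 5171.
m_1 − m_2 = −2.5 log₁₀(5171) = -9.28.

-9.28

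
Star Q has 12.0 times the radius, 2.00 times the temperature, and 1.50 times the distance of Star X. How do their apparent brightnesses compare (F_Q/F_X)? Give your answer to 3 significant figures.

L_Q/L_X = (R_Q/R_X)²(T_Q/T_X)⁴ = (12.0)² × (2.00)⁴ = 2304.
F_Q/F_X = (L_Q/L_X)/(d_Q/d_X)² = 2304 / (1.50)² = 1024.

1.02×10^3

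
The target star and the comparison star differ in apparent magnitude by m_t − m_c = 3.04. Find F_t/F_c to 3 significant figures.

0.0608

F_t/F_c = 10^(−(m_t − m_c)/2.5) = 10^(-3.04/2.5) = 10^-1.216 = 0.06081.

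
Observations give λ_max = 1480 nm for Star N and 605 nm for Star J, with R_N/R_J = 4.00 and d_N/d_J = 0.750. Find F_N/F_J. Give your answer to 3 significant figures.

0.794

Wien's law: T_N/T_J = λ_J/λ_N = 605/1480 = 0.4088.
L_N/L_J = (R_N/R_J)²(T_N/T_J)⁴ = (4.00)²(0.4088)⁴ = 0.4468.
F_N/F_J = (L_N/L_J)/(d_N/d_J)² = 0.4468/(0.750)² = 0.7943.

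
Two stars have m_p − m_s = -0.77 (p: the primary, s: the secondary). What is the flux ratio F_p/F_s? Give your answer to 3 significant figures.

F_p/F_s = 10^(−(m_p − m_s)/2.5) = 10^(0.77/2.5) = 10^0.308 = 2.032.

2.03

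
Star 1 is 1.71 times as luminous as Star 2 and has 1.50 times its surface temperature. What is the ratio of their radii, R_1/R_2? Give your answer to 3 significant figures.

L ∝ R²T⁴ gives R ∝ √L / T², so
R_1/R_2 = √(1.71) / (1.50)² = 1.308 / 2.250 = 0.5812.

0.581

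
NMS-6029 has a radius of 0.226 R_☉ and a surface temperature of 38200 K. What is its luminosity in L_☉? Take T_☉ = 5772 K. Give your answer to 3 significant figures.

98.0 L_☉

L/L_☉ = (R/R_☉)² (T/T_☉)⁴ = (0.226)² × (38200/5772)⁴
       = 0.05108 × (6.618)⁴ = 0.05108 × 1918 = 97.99.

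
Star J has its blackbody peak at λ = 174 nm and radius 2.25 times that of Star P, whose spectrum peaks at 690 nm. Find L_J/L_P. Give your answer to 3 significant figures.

Wien's law gives T ∝ 1/λ_max, so T_J/T_P = λ_P/λ_J = 690/174 = 3.966.
Then L ∝ R²T⁴ gives L_J/L_P = (2.25)² × (3.966)⁴ = 5.062 × 247.3 = 1252.

1.25×10^3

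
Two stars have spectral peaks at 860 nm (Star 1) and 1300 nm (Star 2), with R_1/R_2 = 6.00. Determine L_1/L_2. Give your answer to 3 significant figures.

188

Wien's law gives T ∝ 1/λ_max, so T_1/T_2 = λ_2/λ_1 = 1300/860 = 1.512.
Then L ∝ R²T⁴ gives L_1/L_2 = (6.00)² × (1.512)⁴ = 36.00 × 5.221 = 188.0.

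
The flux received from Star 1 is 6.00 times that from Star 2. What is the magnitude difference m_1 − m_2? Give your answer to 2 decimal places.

m_1 − m_2 = −2.5 log₁₀(F_1/F_2) = −2.5 log₁₀(6.00) = −2.5 × (0.778) = -1.945.

-1.95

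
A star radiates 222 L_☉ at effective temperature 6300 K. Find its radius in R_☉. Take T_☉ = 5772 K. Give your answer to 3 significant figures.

R/R_☉ = √(L/L_☉) / (T/T_☉)² = √(222) / (1.091)²
       = 14.90 / 1.191 = 12.51.

12.5 R_☉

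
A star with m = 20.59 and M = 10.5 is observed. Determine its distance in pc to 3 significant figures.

m − M = 5 log₁₀(d/10 pc)
20.59 − (10.5) = 10.09 = 5 log₁₀(d/10)
d = 10 × 10^(10.09/5) = 10 × 10^2.018 = 1042 pc.

1.04×10^3 pc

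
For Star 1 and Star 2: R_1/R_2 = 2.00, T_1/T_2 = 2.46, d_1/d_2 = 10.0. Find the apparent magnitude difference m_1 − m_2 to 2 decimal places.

L_1/L_2 = (2.00)²(2.46)⁴ = 146.5.
F_1/F_2 = (L_1/L_2)/(d_1/d_2)² = 146.5/100.0 = 1.465.
m_1 − m_2 = −2.5 log₁₀(1.465) = -0.41.

-0.41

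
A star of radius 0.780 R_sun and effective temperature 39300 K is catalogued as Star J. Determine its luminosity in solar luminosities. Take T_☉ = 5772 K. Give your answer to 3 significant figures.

L/L_☉ = (R/R_☉)² (T/T_☉)⁴ = (0.780)² × (39300/5772)⁴
       = 0.6084 × (6.809)⁴ = 0.6084 × 2149 = 1308.

1.31×10^3 solar luminosities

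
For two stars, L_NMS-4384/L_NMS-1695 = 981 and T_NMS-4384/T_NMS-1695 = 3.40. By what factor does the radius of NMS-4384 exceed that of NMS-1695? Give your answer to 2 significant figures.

L ∝ R²T⁴ gives R ∝ √L / T², so
R_NMS-4384/R_NMS-1695 = √(981) / (3.40)² = 31.32 / 11.56 = 2.709.

2.7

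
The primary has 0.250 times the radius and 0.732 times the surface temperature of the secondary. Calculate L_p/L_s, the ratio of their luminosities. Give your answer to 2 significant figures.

From the Stefan–Boltzmann law, L ∝ R²T⁴, so
L_p/L_s = (R_p/R_s)² (T_p/T_s)⁴ = (0.250)² × (0.732)⁴ = 0.06250 × 0.2871 = 0.01794.

0.018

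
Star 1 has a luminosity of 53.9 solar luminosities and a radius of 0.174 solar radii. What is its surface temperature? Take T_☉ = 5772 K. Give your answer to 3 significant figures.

T/T_☉ = (L/L_☉)^(1/4) / (R/R_☉)^(1/2)
T = 5772 × (53.9)^(1/4) / √(0.174) = 5772 × 2.710 / 0.4171 = 3.749×10^4 K.

3.75×10^4 K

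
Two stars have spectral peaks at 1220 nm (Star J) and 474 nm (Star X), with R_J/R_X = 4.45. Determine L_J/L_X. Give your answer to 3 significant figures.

0.451

Wien's law gives T ∝ 1/λ_max, so T_J/T_X = λ_X/λ_J = 474/1220 = 0.3885.
Then L ∝ R²T⁴ gives L_J/L_X = (4.45)² × (0.3885)⁴ = 19.80 × 0.02279 = 0.4512.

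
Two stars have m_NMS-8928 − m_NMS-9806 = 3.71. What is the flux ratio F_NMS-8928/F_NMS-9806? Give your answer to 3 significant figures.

0.0328

F_NMS-8928/F_NMS-9806 = 10^(−(m_NMS-8928 − m_NMS-9806)/2.5) = 10^(-3.71/2.5) = 10^-1.484 = 0.03281.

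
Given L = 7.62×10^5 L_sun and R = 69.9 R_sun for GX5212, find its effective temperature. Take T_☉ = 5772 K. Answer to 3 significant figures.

T/T_☉ = (L/L_☉)^(1/4) / (R/R_☉)^(1/2)
T = 5772 × (7.62×10^5)^(1/4) / √(69.9) = 5772 × 29.55 / 8.361 = 2.040×10^4 K.

2.04×10^4 K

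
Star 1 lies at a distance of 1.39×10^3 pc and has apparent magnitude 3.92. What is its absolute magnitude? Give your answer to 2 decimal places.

M = m − 5 log₁₀(d/10 pc) = 3.92 − 5 log₁₀(1.39×10^3/10)
  = 3.92 − 5 × 2.143 = 3.92 − 10.72 = -6.80.

-6.80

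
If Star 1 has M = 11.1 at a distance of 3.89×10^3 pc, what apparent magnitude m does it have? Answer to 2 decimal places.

24.05

m = M + 5 log₁₀(d/10 pc) = 11.1 + 5 log₁₀(3.89×10^3/10)
  = 11.1 + 5 × 2.590 = 11.1 + 12.95 = 24.05.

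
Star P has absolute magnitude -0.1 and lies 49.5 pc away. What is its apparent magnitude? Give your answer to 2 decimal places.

m = M + 5 log₁₀(d/10 pc) = -0.1 + 5 log₁₀(49.5/10)
  = -0.1 + 5 × 0.695 = -0.1 + 3.47 = 3.37.

3.37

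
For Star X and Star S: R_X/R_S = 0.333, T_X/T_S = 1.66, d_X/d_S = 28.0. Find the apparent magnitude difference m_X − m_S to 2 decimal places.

L_X/L_S = (0.333)²(1.66)⁴ = 0.8420.
F_X/F_S = (L_X/L_S)/(d_X/d_S)² = 0.8420/784.0 = 0.001074.
m_X − m_S = −2.5 log₁₀(0.001074) = 7.42.

7.42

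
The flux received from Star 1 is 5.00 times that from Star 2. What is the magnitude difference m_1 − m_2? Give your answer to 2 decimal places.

m_1 − m_2 = −2.5 log₁₀(F_1/F_2) = −2.5 log₁₀(5.00) = −2.5 × (0.699) = -1.747.

-1.75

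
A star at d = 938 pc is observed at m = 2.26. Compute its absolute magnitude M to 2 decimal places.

M = m − 5 log₁₀(d/10 pc) = 2.26 − 5 log₁₀(938/10)
  = 2.26 − 5 × 1.972 = 2.26 − 9.86 = -7.60.

-7.60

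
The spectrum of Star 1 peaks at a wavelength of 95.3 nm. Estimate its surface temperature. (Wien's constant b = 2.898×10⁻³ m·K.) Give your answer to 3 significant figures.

3.04×10^4 K

T = b/λ_max = 2.898×10⁻³ / (95.3×10⁻⁹) = 3.041×10^4 K.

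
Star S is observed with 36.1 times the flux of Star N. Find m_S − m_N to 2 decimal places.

m_S − m_N = −2.5 log₁₀(F_S/F_N) = −2.5 log₁₀(36.1) = −2.5 × (1.558) = -3.894.

-3.89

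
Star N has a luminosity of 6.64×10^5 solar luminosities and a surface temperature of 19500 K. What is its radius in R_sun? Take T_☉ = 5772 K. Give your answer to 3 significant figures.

71.4 R_sun

R/R_☉ = √(L/L_☉) / (T/T_☉)² = √(6.64×10^5) / (3.378)²
       = 814.9 / 11.41 = 71.39.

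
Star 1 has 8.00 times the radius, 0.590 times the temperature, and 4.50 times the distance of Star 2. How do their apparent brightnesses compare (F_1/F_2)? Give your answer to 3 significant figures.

0.383

L_1/L_2 = (R_1/R_2)²(T_1/T_2)⁴ = (8.00)² × (0.590)⁴ = 7.755.
F_1/F_2 = (L_1/L_2)/(d_1/d_2)² = 7.755 / (4.50)² = 0.3830.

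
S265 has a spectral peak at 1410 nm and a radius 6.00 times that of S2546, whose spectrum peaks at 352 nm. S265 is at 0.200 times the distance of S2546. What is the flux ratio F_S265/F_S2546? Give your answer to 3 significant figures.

Wien's law: T_S265/T_S2546 = λ_S2546/λ_S265 = 352/1410 = 0.2496.
L_S265/L_S2546 = (R_S265/R_S2546)²(T_S265/T_S2546)⁴ = (6.00)²(0.2496)⁴ = 0.1398.
F_S265/F_S2546 = (L_S265/L_S2546)/(d_S265/d_S2546)² = 0.1398/(0.200)² = 3.496.

3.50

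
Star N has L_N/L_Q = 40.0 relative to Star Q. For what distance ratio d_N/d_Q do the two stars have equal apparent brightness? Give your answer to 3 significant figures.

Equal flux requires L_N/d_N² = L_Q/d_Q², so d_N/d_Q = √(L_N/L_Q)
= √(40.0) = 6.325.

6.32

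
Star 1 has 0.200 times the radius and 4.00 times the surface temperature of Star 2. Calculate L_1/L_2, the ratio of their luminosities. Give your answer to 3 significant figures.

From the Stefan–Boltzmann law, L ∝ R²T⁴, so
L_1/L_2 = (R_1/R_2)² (T_1/T_2)⁴ = (0.200)² × (4.00)⁴ = 0.04000 × 256.0 = 10.24.

10.2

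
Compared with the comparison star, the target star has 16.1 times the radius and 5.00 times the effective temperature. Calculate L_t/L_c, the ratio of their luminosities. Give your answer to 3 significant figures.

1.62×10^5

From the Stefan–Boltzmann law, L ∝ R²T⁴, so
L_t/L_c = (R_t/R_c)² (T_t/T_c)⁴ = (16.1)² × (5.00)⁴ = 259.2 × 625.0 = 1.620×10^5.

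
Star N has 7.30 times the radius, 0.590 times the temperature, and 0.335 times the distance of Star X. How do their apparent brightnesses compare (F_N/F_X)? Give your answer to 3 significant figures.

57.5

L_N/L_X = (R_N/R_X)²(T_N/T_X)⁴ = (7.30)² × (0.590)⁴ = 6.457.
F_N/F_X = (L_N/L_X)/(d_N/d_X)² = 6.457 / (0.335)² = 57.54.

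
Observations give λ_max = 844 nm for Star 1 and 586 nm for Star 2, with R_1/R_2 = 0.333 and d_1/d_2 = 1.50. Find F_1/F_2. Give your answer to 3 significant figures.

Wien's law: T_1/T_2 = λ_2/λ_1 = 586/844 = 0.6943.
L_1/L_2 = (R_1/R_2)²(T_1/T_2)⁴ = (0.333)²(0.6943)⁴ = 0.02577.
F_1/F_2 = (L_1/L_2)/(d_1/d_2)² = 0.02577/(1.50)² = 0.01145.

0.0115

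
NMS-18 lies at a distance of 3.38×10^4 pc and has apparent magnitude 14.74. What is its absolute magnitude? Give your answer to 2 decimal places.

M = m − 5 log₁₀(d/10 pc) = 14.74 − 5 log₁₀(3.38×10^4/10)
  = 14.74 − 5 × 3.529 = 14.74 − 17.64 = -2.90.

-2.90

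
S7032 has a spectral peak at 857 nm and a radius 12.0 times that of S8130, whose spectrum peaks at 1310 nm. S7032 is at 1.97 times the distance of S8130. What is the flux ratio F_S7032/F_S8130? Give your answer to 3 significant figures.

203

Wien's law: T_S7032/T_S8130 = λ_S8130/λ_S7032 = 1310/857 = 1.529.
L_S7032/L_S8130 = (R_S7032/R_S8130)²(T_S7032/T_S8130)⁴ = (12.0)²(1.529)⁴ = 786.2.
F_S7032/F_S8130 = (L_S7032/L_S8130)/(d_S7032/d_S8130)² = 786.2/(1.97)² = 202.6.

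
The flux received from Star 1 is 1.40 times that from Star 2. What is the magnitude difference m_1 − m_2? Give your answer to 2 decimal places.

m_1 − m_2 = −2.5 log₁₀(F_1/F_2) = −2.5 log₁₀(1.40) = −2.5 × (0.146) = -0.365.

-0.37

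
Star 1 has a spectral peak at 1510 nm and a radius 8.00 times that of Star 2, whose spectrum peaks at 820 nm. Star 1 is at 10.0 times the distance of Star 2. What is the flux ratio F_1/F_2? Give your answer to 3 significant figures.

0.0557

Wien's law: T_1/T_2 = λ_2/λ_1 = 820/1510 = 0.5430.
L_1/L_2 = (R_1/R_2)²(T_1/T_2)⁴ = (8.00)²(0.5430)⁴ = 5.566.
F_1/F_2 = (L_1/L_2)/(d_1/d_2)² = 5.566/(10.0)² = 0.05566.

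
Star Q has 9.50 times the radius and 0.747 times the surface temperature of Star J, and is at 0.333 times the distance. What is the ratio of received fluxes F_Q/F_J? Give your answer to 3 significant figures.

L_Q/L_J = (R_Q/R_J)²(T_Q/T_J)⁴ = (9.50)² × (0.747)⁴ = 28.10.
F_Q/F_J = (L_Q/L_J)/(d_Q/d_J)² = 28.10 / (0.333)² = 253.4.

253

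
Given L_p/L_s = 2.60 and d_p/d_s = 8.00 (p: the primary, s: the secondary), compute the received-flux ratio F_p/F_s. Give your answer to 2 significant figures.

0.041

F = L/(4πd²), so F_p/F_s = (L_p/L_s) / (d_p/d_s)²
= 2.60 / (8.00)² = 2.60 / 64.00 = 0.04063.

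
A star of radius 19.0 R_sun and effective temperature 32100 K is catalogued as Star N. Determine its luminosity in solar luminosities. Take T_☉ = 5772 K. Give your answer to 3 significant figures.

L/L_☉ = (R/R_☉)² (T/T_☉)⁴ = (19.0)² × (32100/5772)⁴
       = 361.0 × (5.561)⁴ = 361.0 × 956.6 = 3.453×10^5.

3.45×10^5 solar luminosities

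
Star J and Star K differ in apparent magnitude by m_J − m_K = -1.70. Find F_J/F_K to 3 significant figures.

F_J/F_K = 10^(−(m_J − m_K)/2.5) = 10^(1.70/2.5) = 10^0.680 = 4.786.

4.79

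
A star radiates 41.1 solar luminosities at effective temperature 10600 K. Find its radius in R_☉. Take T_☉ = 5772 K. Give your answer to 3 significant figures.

1.90 R_☉

R/R_☉ = √(L/L_☉) / (T/T_☉)² = √(41.1) / (1.836)²
       = 6.411 / 3.373 = 1.901.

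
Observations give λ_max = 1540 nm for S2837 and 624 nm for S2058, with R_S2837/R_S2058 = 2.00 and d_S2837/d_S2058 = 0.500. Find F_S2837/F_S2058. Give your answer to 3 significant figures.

0.431

Wien's law: T_S2837/T_S2058 = λ_S2058/λ_S2837 = 624/1540 = 0.4052.
L_S2837/L_S2058 = (R_S2837/R_S2058)²(T_S2837/T_S2058)⁴ = (2.00)²(0.4052)⁴ = 0.1078.
F_S2837/F_S2058 = (L_S2837/L_S2058)/(d_S2837/d_S2058)² = 0.1078/(0.500)² = 0.4313.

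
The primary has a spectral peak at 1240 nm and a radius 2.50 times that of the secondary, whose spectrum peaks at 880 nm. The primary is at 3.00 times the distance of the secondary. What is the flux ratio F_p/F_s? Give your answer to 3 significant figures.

Wien's law: T_p/T_s = λ_s/λ_p = 880/1240 = 0.7097.
L_p/L_s = (R_p/R_s)²(T_p/T_s)⁴ = (2.50)²(0.7097)⁴ = 1.585.
F_p/F_s = (L_p/L_s)/(d_p/d_s)² = 1.585/(3.00)² = 0.1761.

0.176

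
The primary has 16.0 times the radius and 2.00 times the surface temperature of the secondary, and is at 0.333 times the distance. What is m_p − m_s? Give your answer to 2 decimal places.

-11.42

L_p/L_s = (16.0)²(2.00)⁴ = 4096.
F_p/F_s = (L_p/L_s)/(d_p/d_s)² = 4096/0.1109 = 3.694×10^4.
m_p − m_s = −2.5 log₁₀(3.694×10^4) = -11.42.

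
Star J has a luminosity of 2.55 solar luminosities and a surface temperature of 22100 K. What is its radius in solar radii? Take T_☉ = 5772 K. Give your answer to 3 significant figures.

0.109 solar radii

R/R_☉ = √(L/L_☉) / (T/T_☉)² = √(2.55) / (3.829)²
       = 1.597 / 14.66 = 0.1089.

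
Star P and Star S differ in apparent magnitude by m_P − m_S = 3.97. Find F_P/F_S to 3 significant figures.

F_P/F_S = 10^(−(m_P − m_S)/2.5) = 10^(-3.97/2.5) = 10^-1.588 = 0.02582.

0.0258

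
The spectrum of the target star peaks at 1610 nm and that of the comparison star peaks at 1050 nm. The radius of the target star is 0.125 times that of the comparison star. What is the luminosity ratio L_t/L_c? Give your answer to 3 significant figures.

0.00283

Wien's law gives T ∝ 1/λ_max, so T_t/T_c = λ_c/λ_t = 1050/1610 = 0.6522.
Then L ∝ R²T⁴ gives L_t/L_c = (0.125)² × (0.6522)⁴ = 0.01562 × 0.1809 = 0.002827.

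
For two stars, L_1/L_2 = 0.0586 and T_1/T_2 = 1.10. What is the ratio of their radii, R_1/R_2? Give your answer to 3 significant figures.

L ∝ R²T⁴ gives R ∝ √L / T², so
R_1/R_2 = √(0.0586) / (1.10)² = 0.2421 / 1.210 = 0.2001.

0.200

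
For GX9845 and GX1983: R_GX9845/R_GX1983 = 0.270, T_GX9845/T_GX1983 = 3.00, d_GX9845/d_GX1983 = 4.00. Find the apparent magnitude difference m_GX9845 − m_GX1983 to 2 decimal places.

L_GX9845/L_GX1983 = (0.270)²(3.00)⁴ = 5.905.
F_GX9845/F_GX1983 = (L_GX9845/L_GX1983)/(d_GX9845/d_GX1983)² = 5.905/16.00 = 0.3691.
m_GX9845 − m_GX1983 = −2.5 log₁₀(0.3691) = 1.08.

1.08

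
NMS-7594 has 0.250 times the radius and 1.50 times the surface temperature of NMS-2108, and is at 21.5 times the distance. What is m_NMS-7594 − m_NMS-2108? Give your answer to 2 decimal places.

7.91

L_NMS-7594/L_NMS-2108 = (0.250)²(1.50)⁴ = 0.3164.
F_NMS-7594/F_NMS-2108 = (L_NMS-7594/L_NMS-2108)/(d_NMS-7594/d_NMS-2108)² = 0.3164/462.2 = 6.845×10^-4.
m_NMS-7594 − m_NMS-2108 = −2.5 log₁₀(6.845×10^-4) = 7.91.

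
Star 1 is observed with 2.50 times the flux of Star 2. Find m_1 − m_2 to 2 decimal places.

-0.99

m_1 − m_2 = −2.5 log₁₀(F_1/F_2) = −2.5 log₁₀(2.50) = −2.5 × (0.398) = -0.995.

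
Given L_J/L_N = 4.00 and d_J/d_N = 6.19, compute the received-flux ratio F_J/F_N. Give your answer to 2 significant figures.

F = L/(4πd²), so F_J/F_N = (L_J/L_N) / (d_J/d_N)²
= 4.00 / (6.19)² = 4.00 / 38.32 = 0.1044.

0.10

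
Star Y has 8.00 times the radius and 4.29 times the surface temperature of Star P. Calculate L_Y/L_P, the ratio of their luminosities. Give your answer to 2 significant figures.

From the Stefan–Boltzmann law, L ∝ R²T⁴, so
L_Y/L_P = (R_Y/R_P)² (T_Y/T_P)⁴ = (8.00)² × (4.29)⁴ = 64.00 × 338.7 = 2.168×10^4.

2.2×10^4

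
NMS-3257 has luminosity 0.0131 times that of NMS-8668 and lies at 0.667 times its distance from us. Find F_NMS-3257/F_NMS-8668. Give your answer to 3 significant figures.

0.0294

F = L/(4πd²), so F_NMS-3257/F_NMS-8668 = (L_NMS-3257/L_NMS-8668) / (d_NMS-3257/d_NMS-8668)²
= 0.0131 / (0.667)² = 0.0131 / 0.4449 = 0.02945.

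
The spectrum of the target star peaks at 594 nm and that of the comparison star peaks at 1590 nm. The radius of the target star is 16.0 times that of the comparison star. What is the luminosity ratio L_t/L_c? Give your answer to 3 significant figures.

Wien's law gives T ∝ 1/λ_max, so T_t/T_c = λ_c/λ_t = 1590/594 = 2.677.
Then L ∝ R²T⁴ gives L_t/L_c = (16.0)² × (2.677)⁴ = 256.0 × 51.34 = 1.314×10^4.

1.31×10^4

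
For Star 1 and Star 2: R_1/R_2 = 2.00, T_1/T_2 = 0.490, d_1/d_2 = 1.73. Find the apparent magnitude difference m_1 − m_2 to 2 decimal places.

2.78

L_1/L_2 = (2.00)²(0.490)⁴ = 0.2306.
F_1/F_2 = (L_1/L_2)/(d_1/d_2)² = 0.2306/2.993 = 0.07705.
m_1 − m_2 = −2.5 log₁₀(0.07705) = 2.78.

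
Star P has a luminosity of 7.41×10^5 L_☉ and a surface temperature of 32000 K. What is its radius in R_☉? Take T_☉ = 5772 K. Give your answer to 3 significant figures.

28.0 R_☉

R/R_☉ = √(L/L_☉) / (T/T_☉)² = √(7.41×10^5) / (5.544)²
       = 860.8 / 30.74 = 28.01.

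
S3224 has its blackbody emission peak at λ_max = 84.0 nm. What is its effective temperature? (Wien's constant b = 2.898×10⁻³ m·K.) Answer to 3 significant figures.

T = b/λ_max = 2.898×10⁻³ / (84.0×10⁻⁹) = 3.450×10^4 K.

3.45×10^4 K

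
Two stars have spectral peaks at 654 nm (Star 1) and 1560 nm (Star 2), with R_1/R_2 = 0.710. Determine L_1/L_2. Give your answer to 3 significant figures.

16.3

Wien's law gives T ∝ 1/λ_max, so T_1/T_2 = λ_2/λ_1 = 1560/654 = 2.385.
Then L ∝ R²T⁴ gives L_1/L_2 = (0.710)² × (2.385)⁴ = 0.5041 × 32.37 = 16.32.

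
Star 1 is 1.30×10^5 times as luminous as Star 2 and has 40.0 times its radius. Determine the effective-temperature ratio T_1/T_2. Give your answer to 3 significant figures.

L ∝ R²T⁴ gives T ∝ (L/R²)^(1/4), so
T_1/T_2 = (1.30×10^5 / 40.0²)^(1/4) = (81.25)^(1/4) = 3.002.

3.00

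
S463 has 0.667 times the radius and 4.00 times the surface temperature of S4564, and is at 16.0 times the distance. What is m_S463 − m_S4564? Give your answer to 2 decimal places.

0.88

L_S463/L_S4564 = (0.667)²(4.00)⁴ = 113.9.
F_S463/F_S4564 = (L_S463/L_S4564)/(d_S463/d_S4564)² = 113.9/256.0 = 0.4449.
m_S463 − m_S4564 = −2.5 log₁₀(0.4449) = 0.88.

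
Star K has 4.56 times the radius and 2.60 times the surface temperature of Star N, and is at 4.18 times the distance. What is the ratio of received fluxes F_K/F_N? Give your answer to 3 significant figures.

L_K/L_N = (R_K/R_N)²(T_K/T_N)⁴ = (4.56)² × (2.60)⁴ = 950.2.
F_K/F_N = (L_K/L_N)/(d_K/d_N)² = 950.2 / (4.18)² = 54.38.

54.4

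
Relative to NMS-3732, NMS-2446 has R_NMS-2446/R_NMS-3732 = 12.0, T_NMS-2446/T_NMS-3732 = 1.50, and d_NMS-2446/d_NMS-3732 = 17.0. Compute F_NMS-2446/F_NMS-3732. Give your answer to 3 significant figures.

L_NMS-2446/L_NMS-3732 = (R_NMS-2446/R_NMS-3732)²(T_NMS-2446/T_NMS-3732)⁴ = (12.0)² × (1.50)⁴ = 729.0.
F_NMS-2446/F_NMS-3732 = (L_NMS-2446/L_NMS-3732)/(d_NMS-2446/d_NMS-3732)² = 729.0 / (17.0)² = 2.522.

2.52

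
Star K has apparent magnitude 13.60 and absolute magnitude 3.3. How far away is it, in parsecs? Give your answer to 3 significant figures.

1.15×10^3 pc

m − M = 5 log₁₀(d/10 pc)
13.60 − (3.3) = 10.30 = 5 log₁₀(d/10)
d = 10 × 10^(10.30/5) = 10 × 10^2.060 = 1148 pc.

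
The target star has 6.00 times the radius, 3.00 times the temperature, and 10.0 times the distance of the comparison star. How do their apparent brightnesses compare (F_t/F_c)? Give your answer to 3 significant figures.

29.2

L_t/L_c = (R_t/R_c)²(T_t/T_c)⁴ = (6.00)² × (3.00)⁴ = 2916.
F_t/F_c = (L_t/L_c)/(d_t/d_c)² = 2916 / (10.0)² = 29.16.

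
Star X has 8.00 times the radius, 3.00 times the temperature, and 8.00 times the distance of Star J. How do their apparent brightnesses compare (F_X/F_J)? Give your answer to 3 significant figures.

L_X/L_J = (R_X/R_J)²(T_X/T_J)⁴ = (8.00)² × (3.00)⁴ = 5184.
F_X/F_J = (L_X/L_J)/(d_X/d_J)² = 5184 / (8.00)² = 81.00.

81.0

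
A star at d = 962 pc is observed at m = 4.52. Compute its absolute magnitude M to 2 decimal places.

-5.40

M = m − 5 log₁₀(d/10 pc) = 4.52 − 5 log₁₀(962/10)
  = 4.52 − 5 × 1.983 = 4.52 − 9.92 = -5.40.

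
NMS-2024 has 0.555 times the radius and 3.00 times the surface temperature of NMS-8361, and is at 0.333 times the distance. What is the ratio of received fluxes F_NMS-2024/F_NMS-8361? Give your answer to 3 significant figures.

225

L_NMS-2024/L_NMS-8361 = (R_NMS-2024/R_NMS-8361)²(T_NMS-2024/T_NMS-8361)⁴ = (0.555)² × (3.00)⁴ = 24.95.
F_NMS-2024/F_NMS-8361 = (L_NMS-2024/L_NMS-8361)/(d_NMS-2024/d_NMS-8361)² = 24.95 / (0.333)² = 225.0.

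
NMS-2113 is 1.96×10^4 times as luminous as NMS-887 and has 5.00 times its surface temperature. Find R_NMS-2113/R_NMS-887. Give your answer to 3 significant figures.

L ∝ R²T⁴ gives R ∝ √L / T², so
R_NMS-2113/R_NMS-887 = √(1.96×10^4) / (5.00)² = 140.0 / 25.00 = 5.600.

5.60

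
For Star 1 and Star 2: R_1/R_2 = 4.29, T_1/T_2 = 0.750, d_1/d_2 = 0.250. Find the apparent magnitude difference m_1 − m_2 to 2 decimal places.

-4.92

L_1/L_2 = (4.29)²(0.750)⁴ = 5.823.
F_1/F_2 = (L_1/L_2)/(d_1/d_2)² = 5.823/0.06250 = 93.17.
m_1 − m_2 = −2.5 log₁₀(93.17) = -4.92.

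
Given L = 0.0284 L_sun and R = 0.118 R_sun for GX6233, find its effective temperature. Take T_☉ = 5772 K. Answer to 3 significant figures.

6.90×10^3 K

T/T_☉ = (L/L_☉)^(1/4) / (R/R_☉)^(1/2)
T = 5772 × (0.0284)^(1/4) / √(0.118) = 5772 × 0.4105 / 0.3435 = 6898 K.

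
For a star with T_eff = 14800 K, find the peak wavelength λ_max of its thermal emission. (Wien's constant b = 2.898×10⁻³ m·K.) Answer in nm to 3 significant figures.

λ_max = b/T = 2.898×10⁻³ / 14800 = 1.96×10^-7 m = 195.8 nm.

196 nm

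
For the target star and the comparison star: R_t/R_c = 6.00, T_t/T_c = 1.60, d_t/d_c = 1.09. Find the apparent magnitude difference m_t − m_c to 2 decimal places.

-5.74

L_t/L_c = (6.00)²(1.60)⁴ = 235.9.
F_t/F_c = (L_t/L_c)/(d_t/d_c)² = 235.9/1.188 = 198.6.
m_t − m_c = −2.5 log₁₀(198.6) = -5.74.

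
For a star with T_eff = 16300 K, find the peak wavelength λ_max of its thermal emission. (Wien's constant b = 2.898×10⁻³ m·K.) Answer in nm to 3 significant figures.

178 nm

λ_max = b/T = 2.898×10⁻³ / 16300 = 1.78×10^-7 m = 177.8 nm.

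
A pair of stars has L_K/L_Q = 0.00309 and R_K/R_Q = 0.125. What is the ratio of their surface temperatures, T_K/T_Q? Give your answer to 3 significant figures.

0.667

L ∝ R²T⁴ gives T ∝ (L/R²)^(1/4), so
T_K/T_Q = (0.00309 / 0.125²)^(1/4) = (0.1978)^(1/4) = 0.6669.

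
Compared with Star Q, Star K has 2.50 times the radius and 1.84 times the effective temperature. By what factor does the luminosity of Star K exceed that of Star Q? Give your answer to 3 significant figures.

71.6

From the Stefan–Boltzmann law, L ∝ R²T⁴, so
L_K/L_Q = (R_K/R_Q)² (T_K/T_Q)⁴ = (2.50)² × (1.84)⁴ = 6.250 × 11.46 = 71.64.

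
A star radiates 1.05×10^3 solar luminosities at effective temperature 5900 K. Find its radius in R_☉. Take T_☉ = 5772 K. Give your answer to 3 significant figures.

31.0 R_☉

R/R_☉ = √(L/L_☉) / (T/T_☉)² = √(1.05×10^3) / (1.022)²
       = 32.40 / 1.045 = 31.01.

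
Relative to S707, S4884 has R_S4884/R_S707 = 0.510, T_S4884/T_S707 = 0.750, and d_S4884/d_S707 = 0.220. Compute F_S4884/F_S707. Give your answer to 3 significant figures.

L_S4884/L_S707 = (R_S4884/R_S707)²(T_S4884/T_S707)⁴ = (0.510)² × (0.750)⁴ = 0.08230.
F_S4884/F_S707 = (L_S4884/L_S707)/(d_S4884/d_S707)² = 0.08230 / (0.220)² = 1.700.

1.70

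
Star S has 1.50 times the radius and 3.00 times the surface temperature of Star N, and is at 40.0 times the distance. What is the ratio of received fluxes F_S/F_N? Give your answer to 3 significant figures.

0.114

L_S/L_N = (R_S/R_N)²(T_S/T_N)⁴ = (1.50)² × (3.00)⁴ = 182.2.
F_S/F_N = (L_S/L_N)/(d_S/d_N)² = 182.2 / (40.0)² = 0.1139.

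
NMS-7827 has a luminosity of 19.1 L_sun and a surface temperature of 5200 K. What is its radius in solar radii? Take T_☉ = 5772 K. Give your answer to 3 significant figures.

5.38 solar radii

R/R_☉ = √(L/L_☉) / (T/T_☉)² = √(19.1) / (0.9009)²
       = 4.370 / 0.8116 = 5.385.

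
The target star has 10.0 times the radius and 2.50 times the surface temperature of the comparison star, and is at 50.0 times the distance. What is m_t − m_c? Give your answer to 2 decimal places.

-0.48

L_t/L_c = (10.0)²(2.50)⁴ = 3906.
F_t/F_c = (L_t/L_c)/(d_t/d_c)² = 3906/2500 = 1.562.
m_t − m_c = −2.5 log₁₀(1.562) = -0.48.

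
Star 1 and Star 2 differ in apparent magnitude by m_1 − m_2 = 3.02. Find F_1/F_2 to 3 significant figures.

F_1/F_2 = 10^(−(m_1 − m_2)/2.5) = 10^(-3.02/2.5) = 10^-1.208 = 0.06194.

0.0619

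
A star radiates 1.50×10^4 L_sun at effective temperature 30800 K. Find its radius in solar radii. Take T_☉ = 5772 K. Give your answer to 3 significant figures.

4.30 solar radii

R/R_☉ = √(L/L_☉) / (T/T_☉)² = √(1.50×10^4) / (5.336)²
       = 122.5 / 28.47 = 4.301.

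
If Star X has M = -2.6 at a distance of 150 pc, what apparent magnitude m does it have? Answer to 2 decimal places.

3.28

m = M + 5 log₁₀(d/10 pc) = -2.6 + 5 log₁₀(150/10)
  = -2.6 + 5 × 1.176 = -2.6 + 5.88 = 3.28.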